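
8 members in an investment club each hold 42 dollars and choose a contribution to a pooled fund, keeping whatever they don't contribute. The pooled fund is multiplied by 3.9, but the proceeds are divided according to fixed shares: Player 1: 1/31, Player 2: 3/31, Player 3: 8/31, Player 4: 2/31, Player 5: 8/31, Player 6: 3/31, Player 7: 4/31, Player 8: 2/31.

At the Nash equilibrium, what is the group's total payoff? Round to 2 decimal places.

579.60 dollars

A player with share s gets back 3.9·s per unit contributed, so full contribution is dominant for anyone with s > 1/3.9 = 0.2564 and zero contribution is dominant for anyone below.
The shares above 0.2564 belong to Player 3 and Player 5, contributing 42 each; the remaining 6 contribute 0. Total contributed: 84.
The pooled fund pays out 3.9 × 84 = 327.60 in total (split across the unequal shares, but the aggregate is all that matters for the group sum).
The 6 free-riders keep 42 each, adding 252. Group total = 252 + 327.60 = 579.60.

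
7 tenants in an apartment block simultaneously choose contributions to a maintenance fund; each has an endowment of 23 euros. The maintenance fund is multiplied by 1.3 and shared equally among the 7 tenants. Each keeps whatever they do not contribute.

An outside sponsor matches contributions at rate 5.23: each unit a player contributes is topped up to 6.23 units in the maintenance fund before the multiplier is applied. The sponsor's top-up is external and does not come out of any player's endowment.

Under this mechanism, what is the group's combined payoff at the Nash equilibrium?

1303.94 euros

With the mechanism, a contributed unit returns 1.3 × 6.23 / 7 = 1.1570 per unit of net cost to the contributor — now above 1 — so contributing fully is weakly dominant for every player.
So the Nash equilibrium is full contribution by all 7; the group earns 1.3 × 6.23 × 161 = 1303.94.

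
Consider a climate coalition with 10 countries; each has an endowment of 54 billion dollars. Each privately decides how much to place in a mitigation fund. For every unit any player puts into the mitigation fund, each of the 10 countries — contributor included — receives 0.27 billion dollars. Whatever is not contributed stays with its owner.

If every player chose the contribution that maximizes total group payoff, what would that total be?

1458.00 billion dollars

Each contributed unit returns 2.700 to the group as a whole (0.27 to each of 10 players), which exceeds 1, so the social optimum is full contribution: group total = 2.700 × 540 = 1458.00.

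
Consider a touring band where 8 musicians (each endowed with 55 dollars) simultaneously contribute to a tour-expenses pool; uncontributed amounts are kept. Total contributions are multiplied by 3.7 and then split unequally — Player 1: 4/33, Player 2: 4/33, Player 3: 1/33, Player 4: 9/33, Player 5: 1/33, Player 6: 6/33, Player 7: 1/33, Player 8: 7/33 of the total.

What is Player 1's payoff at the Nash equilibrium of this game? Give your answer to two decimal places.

79.67 dollars

Each unit j contributes comes back to j as 3.7 × (j's share), so j prefers to contribute only if that share exceeds 1/3.7 = 0.2703; otherwise keeping the unit dominates.
Only Player 4 (9/33) clears that bar, contributing 55; the remaining 7 contribute 0. Total contributed: 55.
Player 1 keeps 55 and receives 3.7 × 55 × 4/33 = 24.67 from the tour-expenses pool, for a payoff of 79.67.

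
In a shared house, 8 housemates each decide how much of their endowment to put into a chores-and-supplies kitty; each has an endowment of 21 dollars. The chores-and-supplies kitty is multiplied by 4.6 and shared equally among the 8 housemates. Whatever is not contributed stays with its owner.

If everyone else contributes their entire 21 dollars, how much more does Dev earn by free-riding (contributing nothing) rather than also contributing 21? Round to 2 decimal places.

Switching from a contribution of 21 to 0 lets Dev keep an extra 21 dollars, but lowers the chores-and-supplies kitty by 21, which costs Dev their own share of that drop: 4.6/8 × 21 = 12.07.
Net gain = 21 − 12.07 = 8.93. The private return per contributed unit (0.5750) is below 1, so free-riding is indeed the best response regardless of what the others do.

8.93 dollars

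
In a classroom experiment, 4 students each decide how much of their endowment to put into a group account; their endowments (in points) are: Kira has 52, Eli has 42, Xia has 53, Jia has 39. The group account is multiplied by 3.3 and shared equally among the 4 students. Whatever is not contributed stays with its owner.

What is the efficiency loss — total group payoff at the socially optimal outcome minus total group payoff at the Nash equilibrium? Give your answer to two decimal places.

The private return per contributed unit is 3.3/4 = 0.8250 < 1 for every player regardless of endowment, so the Nash equilibrium is zero contribution and the group total is Σ E_j = 52 + 42 + 53 + 39 = 186.
Each contributed unit returns 3.300 to the group, so the social optimum is full contribution by everyone: group total = 3.300 × 186 = 613.80.
Efficiency loss = (3.300 − 1) × 186 = 427.80.

427.80 points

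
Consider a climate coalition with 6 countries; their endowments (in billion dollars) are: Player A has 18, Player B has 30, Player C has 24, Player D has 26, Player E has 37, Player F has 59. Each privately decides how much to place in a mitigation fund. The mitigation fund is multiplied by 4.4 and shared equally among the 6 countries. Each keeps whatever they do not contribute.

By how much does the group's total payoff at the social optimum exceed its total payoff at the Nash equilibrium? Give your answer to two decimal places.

The private return per contributed unit is 4.4/6 = 0.7333 < 1 for every player regardless of endowment, so the Nash equilibrium is zero contribution and the group total is Σ E_j = 18 + 30 + 24 + 26 + 37 + 59 = 194.
Each contributed unit returns 4.400 to the group, so the social optimum is full contribution by everyone: group total = 4.400 × 194 = 853.60.
Efficiency loss = (4.400 − 1) × 194 = 659.60.

659.60 billion dollars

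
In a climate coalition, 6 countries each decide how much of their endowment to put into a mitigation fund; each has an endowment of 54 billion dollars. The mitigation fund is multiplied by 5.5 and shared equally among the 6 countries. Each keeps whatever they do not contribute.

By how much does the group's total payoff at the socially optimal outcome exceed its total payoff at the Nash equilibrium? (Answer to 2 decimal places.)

1458.00 billion dollars

Each contributed unit returns 5.5/6 = 0.9167 to its contributor — below 1 — so contributing 0 is dominant for every player. At the Nash equilibrium everyone keeps their 54, and the group total is 6 × 54 = 324.
Each contributed unit returns 5.500 to the group as a whole (0.9167 to each of 6 players), which exceeds 1, so the social optimum is full contribution: group total = 5.500 × 324 = 1782.00.
Efficiency loss = 1782.00 − 324 = 1458.00.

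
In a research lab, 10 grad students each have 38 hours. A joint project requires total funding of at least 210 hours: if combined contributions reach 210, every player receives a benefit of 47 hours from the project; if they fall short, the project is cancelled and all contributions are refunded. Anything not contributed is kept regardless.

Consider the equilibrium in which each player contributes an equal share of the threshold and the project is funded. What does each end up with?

Equal share of the threshold: 210/10 = 21.
At this profile no one gains by cutting their contribution: any cut drops the total below 210, the project is cancelled, contributions are refunded, and the deviator ends with 38, which is less than 38 − 21 + 47 = 64. Contributing more than 21 just wastes the excess. So contributing exactly 21 is a best response.
Each player's payoff: 38 − 21 + 47 = 64.

64 hours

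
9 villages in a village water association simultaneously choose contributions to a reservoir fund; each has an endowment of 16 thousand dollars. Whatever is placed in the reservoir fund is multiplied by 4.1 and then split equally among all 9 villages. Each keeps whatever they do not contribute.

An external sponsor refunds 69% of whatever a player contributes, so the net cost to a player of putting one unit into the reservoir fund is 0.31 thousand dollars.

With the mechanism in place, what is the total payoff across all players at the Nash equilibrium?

The effective private return per unit is now (4.1/9) / 0.31 = 1.4695 > 1, so every player's dominant strategy flips to full contribution.
At the Nash equilibrium everyone contributes 16. Group total payoff = 9 × (16 × 0.69 + 4.1 × 16) = 689.76.

689.76 thousand dollars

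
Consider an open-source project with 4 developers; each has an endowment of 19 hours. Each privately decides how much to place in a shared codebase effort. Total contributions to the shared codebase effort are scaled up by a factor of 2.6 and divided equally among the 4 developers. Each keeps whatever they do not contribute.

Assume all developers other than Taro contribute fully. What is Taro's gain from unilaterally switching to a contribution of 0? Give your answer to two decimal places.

Switching from a contribution of 19 to 0 lets Taro keep an extra 19 hours, but lowers the shared codebase effort by 19, which costs Taro their own share of that drop: 2.6/4 × 19 = 12.35.
Net gain = 19 − 12.35 = 6.65. The private return per contributed unit (0.6500) is below 1, so free-riding is indeed the best response regardless of what the others do.

6.65 hours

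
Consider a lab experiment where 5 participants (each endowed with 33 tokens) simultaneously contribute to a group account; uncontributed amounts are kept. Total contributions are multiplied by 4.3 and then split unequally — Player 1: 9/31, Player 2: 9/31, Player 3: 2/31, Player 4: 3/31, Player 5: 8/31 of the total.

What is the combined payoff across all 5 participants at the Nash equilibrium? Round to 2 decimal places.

491.70 tokens

Each unit j contributes comes back to j as 4.3 × (j's share), so j prefers to contribute only if that share exceeds 1/4.3 = 0.2326; otherwise keeping the unit dominates.
Player 1, Player 2 and Player 5 are above the threshold, contributing 33 each; the remaining 2 contribute 0. Total contributed: 99.
The group account pays out 4.3 × 99 = 425.70 in total (split across the unequal shares, but the aggregate is all that matters for the group sum).
The 2 free-riders keep 33 each, adding 66. Group total = 66 + 425.70 = 491.70.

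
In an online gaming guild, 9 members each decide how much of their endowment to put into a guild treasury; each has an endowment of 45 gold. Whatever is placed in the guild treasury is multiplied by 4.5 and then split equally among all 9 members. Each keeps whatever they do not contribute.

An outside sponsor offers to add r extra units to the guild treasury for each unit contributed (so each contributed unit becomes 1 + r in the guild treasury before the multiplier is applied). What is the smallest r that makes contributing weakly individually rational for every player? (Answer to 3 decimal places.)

With matching at rate r, one contributed unit becomes (1 + r) in the guild treasury and returns 4.5 × (1 + r) / 9 to the contributor.
Setting this equal to 1: 1 + r = 9/4.5 = 2.0000.
So the minimum matching rate is r = 2.0000 − 1 = 1.000.

1.000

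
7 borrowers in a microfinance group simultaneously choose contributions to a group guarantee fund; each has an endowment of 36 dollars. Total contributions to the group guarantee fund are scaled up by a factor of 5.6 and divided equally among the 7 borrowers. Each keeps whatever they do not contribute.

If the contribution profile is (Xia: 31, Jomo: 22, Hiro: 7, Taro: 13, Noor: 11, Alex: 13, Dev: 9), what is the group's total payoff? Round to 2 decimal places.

Total contributed: 31 + 22 + 7 + 13 + 11 + 13 + 9 = 106; total kept: 7 × 36 − 106 = 146.
The group guarantee fund pays out 5.6 × 106 = 593.60 in aggregate.
Group total = 146 + 593.60 = 739.60.

739.60 dollars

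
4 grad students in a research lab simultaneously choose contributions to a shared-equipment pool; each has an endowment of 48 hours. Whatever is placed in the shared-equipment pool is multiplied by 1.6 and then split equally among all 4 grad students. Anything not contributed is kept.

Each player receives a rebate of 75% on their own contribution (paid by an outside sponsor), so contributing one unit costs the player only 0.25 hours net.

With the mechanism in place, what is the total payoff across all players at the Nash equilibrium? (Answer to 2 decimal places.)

The effective private return per unit is now (1.6/4) / 0.25 = 1.6000 > 1, so every player's dominant strategy flips to full contribution.
At the Nash equilibrium everyone contributes 48. Group total payoff = 4 × (48 × 0.75 + 1.6 × 48) = 451.20.

451.20 hours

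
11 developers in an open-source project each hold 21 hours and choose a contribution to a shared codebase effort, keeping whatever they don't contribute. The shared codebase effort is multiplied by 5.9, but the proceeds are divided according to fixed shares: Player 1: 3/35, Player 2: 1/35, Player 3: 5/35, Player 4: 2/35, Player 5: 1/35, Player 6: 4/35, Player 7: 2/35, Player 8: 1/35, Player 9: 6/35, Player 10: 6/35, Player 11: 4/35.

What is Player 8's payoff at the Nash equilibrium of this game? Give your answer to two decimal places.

28.08 hours

A player with share s gets back 5.9·s per unit contributed, so full contribution is dominant for anyone with s > 1/5.9 = 0.1695 and zero contribution is dominant for anyone below.
The shares above 0.1695 belong to Player 9 and Player 10, contributing 21 each; the remaining 9 contribute 0. Total contributed: 42.
Player 8 keeps 21 and receives 5.9 × 42 × 1/35 = 7.08 from the shared codebase effort, for a payoff of 28.08.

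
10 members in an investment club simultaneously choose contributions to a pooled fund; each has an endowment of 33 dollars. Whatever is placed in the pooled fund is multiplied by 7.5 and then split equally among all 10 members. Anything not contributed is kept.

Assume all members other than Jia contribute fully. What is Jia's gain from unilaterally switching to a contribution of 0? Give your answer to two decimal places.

Switching from a contribution of 33 to 0 lets Jia keep an extra 33 dollars, but lowers the pooled fund by 33, which costs Jia their own share of that drop: 7.5/10 × 33 = 24.75.
Net gain = 33 − 24.75 = 8.25. The private return per contributed unit (0.7500) is below 1, so free-riding is indeed the best response regardless of what the others do.

8.25 dollars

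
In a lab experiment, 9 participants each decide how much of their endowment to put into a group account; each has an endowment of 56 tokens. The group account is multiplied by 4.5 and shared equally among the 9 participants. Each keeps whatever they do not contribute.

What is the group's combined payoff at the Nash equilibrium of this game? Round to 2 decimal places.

Each contributed unit returns 4.5/9 = 0.5000 to its contributor — below 1 — so contributing 0 is dominant for every player. At the Nash equilibrium everyone keeps their 56, and the group total is 9 × 56 = 504.

504.00 tokens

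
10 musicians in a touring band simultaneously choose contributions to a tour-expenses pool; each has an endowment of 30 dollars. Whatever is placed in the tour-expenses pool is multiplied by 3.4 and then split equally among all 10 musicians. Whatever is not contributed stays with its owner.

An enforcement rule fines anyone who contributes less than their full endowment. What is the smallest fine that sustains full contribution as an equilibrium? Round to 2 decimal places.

Given the others contribute fully, the best deviation is to contribute 0 (any partial contribution still incurs the fine and gives up units whose private return 0.3400 is below 1).
Deviating from 30 to 0 saves 30 dollars but forfeits the deviator's share of the drop in the tour-expenses pool: 3.4/10 × 30 = 10.20.
So the deviation gain is 30 − 10.20 = 19.80, and the fine must be at least 19.80 dollars to wipe it out.

19.80 dollars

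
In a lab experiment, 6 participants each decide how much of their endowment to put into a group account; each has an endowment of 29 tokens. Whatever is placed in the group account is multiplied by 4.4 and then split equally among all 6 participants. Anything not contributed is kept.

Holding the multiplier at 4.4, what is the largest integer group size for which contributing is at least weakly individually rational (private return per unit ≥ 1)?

Private return per unit is 4.4/(group size), which is ≥ 1 whenever the group size is ≤ 4.4.
The largest such integer is 4.

4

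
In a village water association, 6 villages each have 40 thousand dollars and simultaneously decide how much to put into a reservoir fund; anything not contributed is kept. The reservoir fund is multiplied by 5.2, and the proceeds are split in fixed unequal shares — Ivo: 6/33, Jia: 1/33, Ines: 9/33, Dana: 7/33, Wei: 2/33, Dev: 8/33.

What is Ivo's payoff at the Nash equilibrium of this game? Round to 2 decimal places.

153.45 thousand dollars

Each unit j contributes comes back to j as 5.2 × (j's share), so j prefers to contribute only if that share exceeds 1/5.2 = 0.1923; otherwise keeping the unit dominates.
Ines, Dana and Dev clear that bar, contributing 40 each; the remaining 3 contribute 0. Total contributed: 120.
Ivo keeps 40 and receives 5.2 × 120 × 6/33 = 113.45 from the reservoir fund, for a payoff of 153.45.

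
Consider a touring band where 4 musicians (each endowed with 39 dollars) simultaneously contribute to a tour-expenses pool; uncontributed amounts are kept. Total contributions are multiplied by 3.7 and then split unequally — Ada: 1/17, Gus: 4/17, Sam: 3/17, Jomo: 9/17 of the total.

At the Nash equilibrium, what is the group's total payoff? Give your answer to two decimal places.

Player j's private return per contributed unit is 3.7 × (j's share). Contributing is weakly dominant for j when that share is at least 1/3.7 = 0.2703, and contributing 0 is dominant otherwise.
Jomo alone (share 9/17) is above the threshold, contributing 39; the remaining 3 contribute 0. Total contributed: 39.
The tour-expenses pool pays out 3.7 × 39 = 144.30 in total (split across the unequal shares, but the aggregate is all that matters for the group sum).
The 3 free-riders keep 39 each, adding 117. Group total = 117 + 144.30 = 261.30.

261.30 dollars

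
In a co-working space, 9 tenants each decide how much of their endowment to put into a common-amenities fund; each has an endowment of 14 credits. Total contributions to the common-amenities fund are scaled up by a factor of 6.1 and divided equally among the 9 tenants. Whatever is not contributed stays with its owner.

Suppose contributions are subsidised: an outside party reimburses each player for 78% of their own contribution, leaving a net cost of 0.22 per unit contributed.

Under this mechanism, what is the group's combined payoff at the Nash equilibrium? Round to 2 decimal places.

866.88 credits

Under the mechanism each unit contributed yields (6.1/9) / 0.22 = 3.0808 back to its contributor per unit of net cost, which exceeds 1, making full contribution the dominant choice for everyone.
So the Nash equilibrium is full contribution by all 9; the group earns 9 × (14 × 0.78 + 6.1 × 14) = 866.88.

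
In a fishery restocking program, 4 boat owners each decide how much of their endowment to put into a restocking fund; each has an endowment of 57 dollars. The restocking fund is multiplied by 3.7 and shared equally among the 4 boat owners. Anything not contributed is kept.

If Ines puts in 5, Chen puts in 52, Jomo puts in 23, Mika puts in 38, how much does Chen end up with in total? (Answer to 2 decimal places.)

Total contributed: 5 + 52 + 23 + 38 = 118.
Each receives 3.7 × 118 / 4 = 109.15 from the restocking fund.
Chen keeps 57 − 52 = 5, so Chen's payoff is 5 + 109.15 = 114.15.

114.15 dollars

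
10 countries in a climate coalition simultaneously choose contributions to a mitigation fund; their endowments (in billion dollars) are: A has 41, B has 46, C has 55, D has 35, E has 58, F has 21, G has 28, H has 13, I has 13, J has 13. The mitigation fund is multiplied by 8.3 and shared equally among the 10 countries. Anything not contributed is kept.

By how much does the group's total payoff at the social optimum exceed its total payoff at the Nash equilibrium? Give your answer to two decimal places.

2357.90 billion dollars

The private return per contributed unit is 8.3/10 = 0.8300 < 1 for every player regardless of endowment, so the Nash equilibrium is zero contribution and the group total is Σ E_j = 41 + 46 + 55 + 35 + 58 + 21 + 28 + 13 + 13 + 13 = 323.
Each contributed unit returns 8.300 to the group, so the social optimum is full contribution by everyone: group total = 8.300 × 323 = 2680.90.
Efficiency loss = (8.300 − 1) × 323 = 2357.90.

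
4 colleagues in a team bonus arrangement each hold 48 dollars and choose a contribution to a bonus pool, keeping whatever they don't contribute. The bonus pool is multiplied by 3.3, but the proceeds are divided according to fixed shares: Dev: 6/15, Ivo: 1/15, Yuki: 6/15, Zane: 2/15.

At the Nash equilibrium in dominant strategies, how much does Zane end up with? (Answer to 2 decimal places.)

For player j, contributing a unit is worthwhile iff 3.3 × (j's share) ≥ 1, i.e. iff j's share is at least 0.3030.
Dev and Yuki are above the threshold, contributing 48 each; the remaining 2 contribute 0. Total contributed: 96.
Zane keeps 48 and receives 3.3 × 96 × 2/15 = 42.24 from the bonus pool, for a payoff of 90.24.

90.24 dollars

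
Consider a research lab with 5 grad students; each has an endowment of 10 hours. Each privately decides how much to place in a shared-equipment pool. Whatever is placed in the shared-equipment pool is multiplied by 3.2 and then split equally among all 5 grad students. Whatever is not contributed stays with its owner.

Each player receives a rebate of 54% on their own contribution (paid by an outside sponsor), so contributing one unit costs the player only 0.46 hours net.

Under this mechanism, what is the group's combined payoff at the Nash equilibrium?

With the mechanism, a contributed unit returns (3.2/5) / 0.46 = 1.3913 per unit of net cost to the contributor — now above 1 — so contributing fully is weakly dominant for every player.
So the Nash equilibrium is full contribution by all 5; the group earns 5 × (10 × 0.54 + 3.2 × 10) = 187.00.

187.00 hours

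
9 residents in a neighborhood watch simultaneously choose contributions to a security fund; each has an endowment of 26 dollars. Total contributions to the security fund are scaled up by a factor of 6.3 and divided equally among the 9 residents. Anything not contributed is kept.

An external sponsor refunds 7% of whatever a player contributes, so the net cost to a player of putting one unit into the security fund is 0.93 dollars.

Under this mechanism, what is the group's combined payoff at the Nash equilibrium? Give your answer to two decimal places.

With the mechanism, a contributed unit returns (6.3/9) / 0.93 = 0.7527 per unit of net cost — still below 1 — so contributing 0 remains dominant for every player.
Everyone keeps their endowment and the group total is 9 × 26 = 234.

234.00 dollars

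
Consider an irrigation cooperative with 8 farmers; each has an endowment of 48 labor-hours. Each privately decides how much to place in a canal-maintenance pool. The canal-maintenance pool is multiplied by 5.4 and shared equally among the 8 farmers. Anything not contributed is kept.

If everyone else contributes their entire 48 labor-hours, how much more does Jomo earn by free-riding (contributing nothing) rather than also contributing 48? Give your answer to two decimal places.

15.60 labor-hours

Switching from a contribution of 48 to 0 lets Jomo keep an extra 48 labor-hours, but lowers the canal-maintenance pool by 48, which costs Jomo their own share of that drop: 5.4/8 × 48 = 32.40.
Net gain = 48 − 32.40 = 15.60. The private return per contributed unit (0.6750) is below 1, so free-riding is indeed the best response regardless of what the others do.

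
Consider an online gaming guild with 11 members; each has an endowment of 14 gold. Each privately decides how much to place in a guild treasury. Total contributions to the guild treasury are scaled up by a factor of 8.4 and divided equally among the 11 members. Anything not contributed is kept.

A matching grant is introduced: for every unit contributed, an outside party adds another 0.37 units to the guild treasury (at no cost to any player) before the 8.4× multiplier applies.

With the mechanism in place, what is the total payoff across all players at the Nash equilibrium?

Under the mechanism each unit contributed yields 8.4 × 1.37 / 11 = 1.0462 back to its contributor per unit of net cost, which exceeds 1, making full contribution the dominant choice for everyone.
At the Nash equilibrium everyone contributes 14. Group total payoff = 8.4 × 1.37 × 154 = 1772.23.

1772.23 gold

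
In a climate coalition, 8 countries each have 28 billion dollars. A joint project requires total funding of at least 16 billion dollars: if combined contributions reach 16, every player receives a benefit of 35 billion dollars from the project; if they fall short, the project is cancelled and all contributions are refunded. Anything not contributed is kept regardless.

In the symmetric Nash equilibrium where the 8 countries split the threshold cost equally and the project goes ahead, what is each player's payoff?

61 billion dollars

Equal share of the threshold: 16/8 = 2.
At this profile no one gains by cutting their contribution: any cut drops the total below 16, the project is cancelled, contributions are refunded, and the deviator ends with 28, which is less than 28 − 2 + 35 = 61. Contributing more than 2 just wastes the excess. So contributing exactly 2 is a best response.
Each player's payoff: 28 − 2 + 35 = 61.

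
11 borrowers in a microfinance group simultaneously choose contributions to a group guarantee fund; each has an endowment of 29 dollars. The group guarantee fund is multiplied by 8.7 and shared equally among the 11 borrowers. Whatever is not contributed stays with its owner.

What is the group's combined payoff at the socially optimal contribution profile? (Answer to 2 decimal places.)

2775.30 dollars

Each contributed unit returns 8.700 to the group as a whole (0.7909 to each of 11 players), which exceeds 1, so the social optimum is full contribution: group total = 8.700 × 319 = 2775.30.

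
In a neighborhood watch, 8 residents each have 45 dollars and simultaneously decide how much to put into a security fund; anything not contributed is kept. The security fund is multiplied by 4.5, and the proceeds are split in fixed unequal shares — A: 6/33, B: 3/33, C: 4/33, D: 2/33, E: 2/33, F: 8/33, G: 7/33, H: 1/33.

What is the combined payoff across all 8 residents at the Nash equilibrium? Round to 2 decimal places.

517.50 dollars

A player with share s gets back 4.5·s per unit contributed, so full contribution is dominant for anyone with s > 1/4.5 = 0.2222 and zero contribution is dominant for anyone below.
The only share above 0.2222 is F's 8/33, contributing 45; the remaining 7 contribute 0. Total contributed: 45.
The security fund pays out 4.5 × 45 = 202.50 in total (split across the unequal shares, but the aggregate is all that matters for the group sum).
The 7 free-riders keep 45 each, adding 315. Group total = 315 + 202.50 = 517.50.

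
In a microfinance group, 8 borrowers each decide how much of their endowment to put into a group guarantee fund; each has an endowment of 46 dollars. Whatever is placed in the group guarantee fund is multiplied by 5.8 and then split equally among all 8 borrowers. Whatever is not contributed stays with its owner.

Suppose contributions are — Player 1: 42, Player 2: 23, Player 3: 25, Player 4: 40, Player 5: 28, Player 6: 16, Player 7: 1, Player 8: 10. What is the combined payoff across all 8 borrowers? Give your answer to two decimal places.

1256.00 dollars

Total contributed: 42 + 23 + 25 + 40 + 28 + 16 + 1 + 10 = 185; total kept: 8 × 46 − 185 = 183.
The group guarantee fund pays out 5.8 × 185 = 1073.00 in aggregate.
Group total = 183 + 1073.00 = 1256.00.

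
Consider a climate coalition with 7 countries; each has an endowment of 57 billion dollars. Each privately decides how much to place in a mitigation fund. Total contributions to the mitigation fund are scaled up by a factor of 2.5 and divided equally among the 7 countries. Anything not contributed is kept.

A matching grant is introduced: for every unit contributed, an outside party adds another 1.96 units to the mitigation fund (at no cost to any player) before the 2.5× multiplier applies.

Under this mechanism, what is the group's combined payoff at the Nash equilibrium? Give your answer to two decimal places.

2952.60 billion dollars

Under the mechanism each unit contributed yields 2.5 × 2.96 / 7 = 1.0571 back to its contributor per unit of net cost, which exceeds 1, making full contribution the dominant choice for everyone.
So the Nash equilibrium is full contribution by all 7; the group earns 2.5 × 2.96 × 399 = 2952.60.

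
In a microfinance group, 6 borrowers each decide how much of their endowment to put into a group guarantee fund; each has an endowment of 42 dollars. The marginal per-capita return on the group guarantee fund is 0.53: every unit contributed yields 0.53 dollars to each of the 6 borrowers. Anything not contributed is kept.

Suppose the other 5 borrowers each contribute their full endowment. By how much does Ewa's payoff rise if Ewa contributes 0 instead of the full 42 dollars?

Switching from a contribution of 42 to 0 lets Ewa keep an extra 42 dollars, but lowers the group guarantee fund by 42, which costs Ewa their own share of that drop: 0.53 × 42 = 22.26.
Net gain = 42 − 22.26 = 19.74. The private return per contributed unit (0.53) is below 1, so free-riding is indeed the best response regardless of what the others do.

19.74 dollars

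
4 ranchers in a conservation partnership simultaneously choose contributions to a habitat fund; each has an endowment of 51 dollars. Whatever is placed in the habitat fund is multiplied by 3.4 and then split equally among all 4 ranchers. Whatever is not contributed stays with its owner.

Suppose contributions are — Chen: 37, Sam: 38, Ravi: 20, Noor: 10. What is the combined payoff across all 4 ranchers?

456.00 dollars

Total contributed: 37 + 38 + 20 + 10 = 105; total kept: 4 × 51 − 105 = 99.
The habitat fund pays out 3.4 × 105 = 357.00 in aggregate.
Group total = 99 + 357.00 = 456.00.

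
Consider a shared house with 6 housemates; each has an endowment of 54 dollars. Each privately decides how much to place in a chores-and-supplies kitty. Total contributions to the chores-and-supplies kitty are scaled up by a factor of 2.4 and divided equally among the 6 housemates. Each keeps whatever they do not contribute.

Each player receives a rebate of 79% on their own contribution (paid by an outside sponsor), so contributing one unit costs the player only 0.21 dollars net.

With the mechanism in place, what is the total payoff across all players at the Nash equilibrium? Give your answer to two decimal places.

The effective private return per unit is now (2.4/6) / 0.21 = 1.9048 > 1, so every player's dominant strategy flips to full contribution.
So the Nash equilibrium is full contribution by all 6; the group earns 6 × (54 × 0.79 + 2.4 × 54) = 1033.56.

1033.56 dollars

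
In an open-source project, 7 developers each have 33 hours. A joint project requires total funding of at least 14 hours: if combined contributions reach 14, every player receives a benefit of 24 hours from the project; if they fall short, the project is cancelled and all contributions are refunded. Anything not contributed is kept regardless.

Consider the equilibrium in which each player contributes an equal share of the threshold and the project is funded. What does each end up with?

Equal share of the threshold: 14/7 = 2.
At this profile no one gains by cutting their contribution: any cut drops the total below 14, the project is cancelled, contributions are refunded, and the deviator ends with 33, which is less than 33 − 2 + 24 = 55. Contributing more than 2 just wastes the excess. So contributing exactly 2 is a best response.
Each player's payoff: 33 − 2 + 24 = 55.

55 hours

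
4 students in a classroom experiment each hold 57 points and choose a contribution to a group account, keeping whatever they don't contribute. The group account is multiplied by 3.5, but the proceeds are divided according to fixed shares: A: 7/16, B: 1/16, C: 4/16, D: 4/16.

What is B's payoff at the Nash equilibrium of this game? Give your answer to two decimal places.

For player j, contributing a unit is worthwhile iff 3.5 × (j's share) ≥ 1, i.e. iff j's share is at least 0.2857.
A alone (share 7/16) is above the threshold, contributing 57; the remaining 3 contribute 0. Total contributed: 57.
B keeps 57 and receives 3.5 × 57 × 1/16 = 12.47 from the group account, for a payoff of 69.47.

69.47 points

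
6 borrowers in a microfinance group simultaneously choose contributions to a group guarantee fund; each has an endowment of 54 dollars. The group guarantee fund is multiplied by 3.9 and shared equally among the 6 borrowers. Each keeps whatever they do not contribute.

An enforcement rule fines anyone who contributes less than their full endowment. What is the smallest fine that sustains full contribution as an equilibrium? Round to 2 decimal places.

Given the others contribute fully, the best deviation is to contribute 0 (any partial contribution still incurs the fine and gives up units whose private return 0.6500 is below 1).
Deviating from 54 to 0 saves 54 dollars but forfeits the deviator's share of the drop in the group guarantee fund: 3.9/6 × 54 = 35.10.
So the deviation gain is 54 − 35.10 = 18.90, and the fine must be at least 18.90 dollars to wipe it out.

18.90 dollars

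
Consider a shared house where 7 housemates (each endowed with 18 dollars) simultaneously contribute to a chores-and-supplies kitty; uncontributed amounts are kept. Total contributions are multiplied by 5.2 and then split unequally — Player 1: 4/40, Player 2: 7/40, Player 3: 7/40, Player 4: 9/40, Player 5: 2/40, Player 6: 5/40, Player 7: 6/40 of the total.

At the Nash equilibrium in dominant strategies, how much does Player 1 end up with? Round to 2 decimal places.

For player j, contributing a unit is worthwhile iff 5.2 × (j's share) ≥ 1, i.e. iff j's share is at least 0.1923.
Only Player 4 (9/40) clears that bar, contributing 18; the remaining 6 contribute 0. Total contributed: 18.
Player 1 keeps 18 and receives 5.2 × 18 × 4/40 = 9.36 from the chores-and-supplies kitty, for a payoff of 27.36.

27.36 dollars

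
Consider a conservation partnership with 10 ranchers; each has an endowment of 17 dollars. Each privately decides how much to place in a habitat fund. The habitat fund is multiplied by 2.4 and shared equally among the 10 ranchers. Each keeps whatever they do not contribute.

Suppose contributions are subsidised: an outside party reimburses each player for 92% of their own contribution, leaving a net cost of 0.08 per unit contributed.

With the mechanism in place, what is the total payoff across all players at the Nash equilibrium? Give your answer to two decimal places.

The effective private return per unit is now (2.4/10) / 0.08 = 3.0000 > 1, so every player's dominant strategy flips to full contribution.
At the Nash equilibrium everyone contributes 17. Group total payoff = 10 × (17 × 0.92 + 2.4 × 17) = 564.40.

564.40 dollars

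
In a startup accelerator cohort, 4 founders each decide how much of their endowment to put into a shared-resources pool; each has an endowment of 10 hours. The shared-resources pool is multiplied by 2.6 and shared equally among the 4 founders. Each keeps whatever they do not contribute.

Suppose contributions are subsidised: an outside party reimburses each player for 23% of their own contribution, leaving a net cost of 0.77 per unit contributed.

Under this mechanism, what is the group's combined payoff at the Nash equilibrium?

The effective private return is (2.6/4) / 0.77 = 0.8442, which is still under 1, so the mechanism doesn't change anyone's dominant strategy: zero contribution.
At the Nash equilibrium no one contributes; group total payoff = 4 × 10 = 40.

40.00 hours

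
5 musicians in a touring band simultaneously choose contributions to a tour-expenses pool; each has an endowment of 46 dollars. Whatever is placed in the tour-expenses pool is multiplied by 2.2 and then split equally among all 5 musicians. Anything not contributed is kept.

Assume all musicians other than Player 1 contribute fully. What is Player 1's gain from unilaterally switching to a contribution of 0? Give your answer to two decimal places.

Switching from a contribution of 46 to 0 lets Player 1 keep an extra 46 dollars, but lowers the tour-expenses pool by 46, which costs Player 1 their own share of that drop: 2.2/5 × 46 = 20.24.
Net gain = 46 − 20.24 = 25.76. The private return per contributed unit (0.4400) is below 1, so free-riding is indeed the best response regardless of what the others do.

25.76 dollars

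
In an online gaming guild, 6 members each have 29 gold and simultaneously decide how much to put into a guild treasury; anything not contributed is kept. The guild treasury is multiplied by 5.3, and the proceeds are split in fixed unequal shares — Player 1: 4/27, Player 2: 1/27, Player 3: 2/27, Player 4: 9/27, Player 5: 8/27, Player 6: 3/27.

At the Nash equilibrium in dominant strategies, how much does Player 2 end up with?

Player j's private return per contributed unit is 5.3 × (j's share). Contributing is weakly dominant for j when that share is at least 1/5.3 = 0.1887, and contributing 0 is dominant otherwise.
Player 4 and Player 5 clear that bar, contributing 29 each; the remaining 4 contribute 0. Total contributed: 58.
Player 2 keeps 29 and receives 5.3 × 58 × 1/27 = 11.39 from the guild treasury, for a payoff of 40.39.

40.39 gold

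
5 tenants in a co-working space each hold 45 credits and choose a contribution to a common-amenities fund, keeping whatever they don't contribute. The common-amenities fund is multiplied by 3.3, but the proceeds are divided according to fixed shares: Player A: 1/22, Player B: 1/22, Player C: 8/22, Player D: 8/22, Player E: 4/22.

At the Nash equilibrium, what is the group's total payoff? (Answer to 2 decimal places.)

For player j, contributing a unit is worthwhile iff 3.3 × (j's share) ≥ 1, i.e. iff j's share is at least 0.3030.
The shares above 0.3030 belong to Player C and Player D, contributing 45 each; the remaining 3 contribute 0. Total contributed: 90.
The common-amenities fund pays out 3.3 × 90 = 297.00 in total (split across the unequal shares, but the aggregate is all that matters for the group sum).
The 3 free-riders keep 45 each, adding 135. Group total = 135 + 297.00 = 432.00.

432.00 credits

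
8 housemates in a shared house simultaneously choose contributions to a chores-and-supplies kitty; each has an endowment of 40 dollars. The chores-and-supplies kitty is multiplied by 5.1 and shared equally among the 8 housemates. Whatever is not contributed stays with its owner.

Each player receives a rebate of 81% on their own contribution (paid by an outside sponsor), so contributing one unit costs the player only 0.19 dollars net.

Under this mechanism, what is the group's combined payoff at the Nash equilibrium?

The effective private return per unit is now (5.1/8) / 0.19 = 3.3553 > 1, so every player's dominant strategy flips to full contribution.
At the Nash equilibrium everyone contributes 40. Group total payoff = 8 × (40 × 0.81 + 5.1 × 40) = 1891.20.

1891.20 dollars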